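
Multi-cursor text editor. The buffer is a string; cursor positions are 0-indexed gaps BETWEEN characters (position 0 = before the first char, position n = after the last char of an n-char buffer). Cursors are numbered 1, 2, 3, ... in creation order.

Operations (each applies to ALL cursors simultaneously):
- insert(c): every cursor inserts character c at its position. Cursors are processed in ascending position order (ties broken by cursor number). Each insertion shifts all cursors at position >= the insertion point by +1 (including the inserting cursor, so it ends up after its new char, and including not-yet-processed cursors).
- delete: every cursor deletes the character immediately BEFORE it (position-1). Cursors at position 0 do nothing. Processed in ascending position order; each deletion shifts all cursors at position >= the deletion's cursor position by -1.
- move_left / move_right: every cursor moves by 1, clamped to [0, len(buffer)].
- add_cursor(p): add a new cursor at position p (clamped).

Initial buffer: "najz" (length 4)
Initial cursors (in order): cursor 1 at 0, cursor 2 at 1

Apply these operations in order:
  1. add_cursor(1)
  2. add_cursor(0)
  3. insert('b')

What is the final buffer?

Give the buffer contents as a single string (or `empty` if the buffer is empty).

After op 1 (add_cursor(1)): buffer="najz" (len 4), cursors c1@0 c2@1 c3@1, authorship ....
After op 2 (add_cursor(0)): buffer="najz" (len 4), cursors c1@0 c4@0 c2@1 c3@1, authorship ....
After op 3 (insert('b')): buffer="bbnbbajz" (len 8), cursors c1@2 c4@2 c2@5 c3@5, authorship 14.23...

Answer: bbnbbajz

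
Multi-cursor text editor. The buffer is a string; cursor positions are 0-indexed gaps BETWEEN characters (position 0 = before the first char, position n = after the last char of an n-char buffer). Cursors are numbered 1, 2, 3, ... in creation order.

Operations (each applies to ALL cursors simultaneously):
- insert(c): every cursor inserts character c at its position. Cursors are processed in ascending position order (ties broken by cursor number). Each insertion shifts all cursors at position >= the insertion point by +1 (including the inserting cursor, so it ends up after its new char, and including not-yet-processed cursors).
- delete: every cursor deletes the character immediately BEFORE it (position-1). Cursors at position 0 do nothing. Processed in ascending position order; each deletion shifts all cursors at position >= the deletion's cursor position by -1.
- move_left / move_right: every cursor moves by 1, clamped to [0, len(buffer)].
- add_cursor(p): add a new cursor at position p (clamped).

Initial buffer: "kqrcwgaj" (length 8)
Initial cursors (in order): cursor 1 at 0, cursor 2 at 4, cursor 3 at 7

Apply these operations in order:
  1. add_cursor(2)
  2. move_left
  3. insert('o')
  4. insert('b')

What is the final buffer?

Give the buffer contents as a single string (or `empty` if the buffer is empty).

Answer: obkobqrobcwgobaj

Derivation:
After op 1 (add_cursor(2)): buffer="kqrcwgaj" (len 8), cursors c1@0 c4@2 c2@4 c3@7, authorship ........
After op 2 (move_left): buffer="kqrcwgaj" (len 8), cursors c1@0 c4@1 c2@3 c3@6, authorship ........
After op 3 (insert('o')): buffer="okoqrocwgoaj" (len 12), cursors c1@1 c4@3 c2@6 c3@10, authorship 1.4..2...3..
After op 4 (insert('b')): buffer="obkobqrobcwgobaj" (len 16), cursors c1@2 c4@5 c2@9 c3@14, authorship 11.44..22...33..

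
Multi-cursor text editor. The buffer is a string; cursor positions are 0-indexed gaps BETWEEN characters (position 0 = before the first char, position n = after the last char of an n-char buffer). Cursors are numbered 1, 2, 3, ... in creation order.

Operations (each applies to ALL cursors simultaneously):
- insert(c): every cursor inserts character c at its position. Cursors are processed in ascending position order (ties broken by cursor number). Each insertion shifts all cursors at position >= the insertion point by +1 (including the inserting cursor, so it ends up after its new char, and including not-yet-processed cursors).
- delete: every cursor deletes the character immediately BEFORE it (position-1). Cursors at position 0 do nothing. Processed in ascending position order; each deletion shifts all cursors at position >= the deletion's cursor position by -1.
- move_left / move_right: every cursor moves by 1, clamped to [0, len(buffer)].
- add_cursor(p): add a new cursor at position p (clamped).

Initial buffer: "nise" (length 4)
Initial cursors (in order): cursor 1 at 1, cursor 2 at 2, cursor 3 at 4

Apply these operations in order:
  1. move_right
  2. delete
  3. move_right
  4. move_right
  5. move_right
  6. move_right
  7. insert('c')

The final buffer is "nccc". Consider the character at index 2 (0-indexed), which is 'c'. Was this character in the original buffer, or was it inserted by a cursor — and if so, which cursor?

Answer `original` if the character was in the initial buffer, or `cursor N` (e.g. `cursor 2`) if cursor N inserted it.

Answer: cursor 2

Derivation:
After op 1 (move_right): buffer="nise" (len 4), cursors c1@2 c2@3 c3@4, authorship ....
After op 2 (delete): buffer="n" (len 1), cursors c1@1 c2@1 c3@1, authorship .
After op 3 (move_right): buffer="n" (len 1), cursors c1@1 c2@1 c3@1, authorship .
After op 4 (move_right): buffer="n" (len 1), cursors c1@1 c2@1 c3@1, authorship .
After op 5 (move_right): buffer="n" (len 1), cursors c1@1 c2@1 c3@1, authorship .
After op 6 (move_right): buffer="n" (len 1), cursors c1@1 c2@1 c3@1, authorship .
After op 7 (insert('c')): buffer="nccc" (len 4), cursors c1@4 c2@4 c3@4, authorship .123
Authorship (.=original, N=cursor N): . 1 2 3
Index 2: author = 2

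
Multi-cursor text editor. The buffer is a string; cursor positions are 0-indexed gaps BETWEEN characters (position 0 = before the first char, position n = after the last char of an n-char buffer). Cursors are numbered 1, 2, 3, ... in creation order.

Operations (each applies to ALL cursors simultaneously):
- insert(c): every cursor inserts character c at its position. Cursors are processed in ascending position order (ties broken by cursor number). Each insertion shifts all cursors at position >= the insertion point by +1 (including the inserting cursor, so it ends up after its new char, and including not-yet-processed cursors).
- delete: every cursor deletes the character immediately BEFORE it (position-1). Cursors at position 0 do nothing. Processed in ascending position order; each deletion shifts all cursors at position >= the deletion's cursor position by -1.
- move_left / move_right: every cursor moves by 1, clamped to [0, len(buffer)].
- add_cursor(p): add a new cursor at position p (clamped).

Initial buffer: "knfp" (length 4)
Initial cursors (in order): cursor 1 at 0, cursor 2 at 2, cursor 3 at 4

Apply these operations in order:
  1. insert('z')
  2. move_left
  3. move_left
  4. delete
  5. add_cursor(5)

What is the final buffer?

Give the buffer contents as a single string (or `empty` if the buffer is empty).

After op 1 (insert('z')): buffer="zknzfpz" (len 7), cursors c1@1 c2@4 c3@7, authorship 1..2..3
After op 2 (move_left): buffer="zknzfpz" (len 7), cursors c1@0 c2@3 c3@6, authorship 1..2..3
After op 3 (move_left): buffer="zknzfpz" (len 7), cursors c1@0 c2@2 c3@5, authorship 1..2..3
After op 4 (delete): buffer="znzpz" (len 5), cursors c1@0 c2@1 c3@3, authorship 1.2.3
After op 5 (add_cursor(5)): buffer="znzpz" (len 5), cursors c1@0 c2@1 c3@3 c4@5, authorship 1.2.3

Answer: znzpz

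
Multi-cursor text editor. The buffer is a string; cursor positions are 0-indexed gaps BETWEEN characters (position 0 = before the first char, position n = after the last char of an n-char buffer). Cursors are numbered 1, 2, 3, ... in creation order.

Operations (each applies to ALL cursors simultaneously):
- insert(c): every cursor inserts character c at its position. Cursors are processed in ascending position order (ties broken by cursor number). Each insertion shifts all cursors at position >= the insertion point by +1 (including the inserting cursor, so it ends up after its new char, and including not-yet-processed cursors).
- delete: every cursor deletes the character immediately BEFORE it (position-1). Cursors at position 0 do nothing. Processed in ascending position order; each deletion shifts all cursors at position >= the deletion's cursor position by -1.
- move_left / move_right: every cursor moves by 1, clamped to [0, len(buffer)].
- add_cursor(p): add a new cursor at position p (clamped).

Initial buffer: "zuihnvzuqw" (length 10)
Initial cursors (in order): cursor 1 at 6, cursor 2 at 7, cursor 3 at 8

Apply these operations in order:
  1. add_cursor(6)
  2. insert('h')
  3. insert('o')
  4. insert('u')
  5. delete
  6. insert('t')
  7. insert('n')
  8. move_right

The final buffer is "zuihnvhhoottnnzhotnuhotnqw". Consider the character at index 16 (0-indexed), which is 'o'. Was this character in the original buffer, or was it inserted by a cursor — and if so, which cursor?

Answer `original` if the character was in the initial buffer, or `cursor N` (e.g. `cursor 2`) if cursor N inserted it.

Answer: cursor 2

Derivation:
After op 1 (add_cursor(6)): buffer="zuihnvzuqw" (len 10), cursors c1@6 c4@6 c2@7 c3@8, authorship ..........
After op 2 (insert('h')): buffer="zuihnvhhzhuhqw" (len 14), cursors c1@8 c4@8 c2@10 c3@12, authorship ......14.2.3..
After op 3 (insert('o')): buffer="zuihnvhhoozhouhoqw" (len 18), cursors c1@10 c4@10 c2@13 c3@16, authorship ......1414.22.33..
After op 4 (insert('u')): buffer="zuihnvhhoouuzhouuhouqw" (len 22), cursors c1@12 c4@12 c2@16 c3@20, authorship ......141414.222.333..
After op 5 (delete): buffer="zuihnvhhoozhouhoqw" (len 18), cursors c1@10 c4@10 c2@13 c3@16, authorship ......1414.22.33..
After op 6 (insert('t')): buffer="zuihnvhhoottzhotuhotqw" (len 22), cursors c1@12 c4@12 c2@16 c3@20, authorship ......141414.222.333..
After op 7 (insert('n')): buffer="zuihnvhhoottnnzhotnuhotnqw" (len 26), cursors c1@14 c4@14 c2@19 c3@24, authorship ......14141414.2222.3333..
After op 8 (move_right): buffer="zuihnvhhoottnnzhotnuhotnqw" (len 26), cursors c1@15 c4@15 c2@20 c3@25, authorship ......14141414.2222.3333..
Authorship (.=original, N=cursor N): . . . . . . 1 4 1 4 1 4 1 4 . 2 2 2 2 . 3 3 3 3 . .
Index 16: author = 2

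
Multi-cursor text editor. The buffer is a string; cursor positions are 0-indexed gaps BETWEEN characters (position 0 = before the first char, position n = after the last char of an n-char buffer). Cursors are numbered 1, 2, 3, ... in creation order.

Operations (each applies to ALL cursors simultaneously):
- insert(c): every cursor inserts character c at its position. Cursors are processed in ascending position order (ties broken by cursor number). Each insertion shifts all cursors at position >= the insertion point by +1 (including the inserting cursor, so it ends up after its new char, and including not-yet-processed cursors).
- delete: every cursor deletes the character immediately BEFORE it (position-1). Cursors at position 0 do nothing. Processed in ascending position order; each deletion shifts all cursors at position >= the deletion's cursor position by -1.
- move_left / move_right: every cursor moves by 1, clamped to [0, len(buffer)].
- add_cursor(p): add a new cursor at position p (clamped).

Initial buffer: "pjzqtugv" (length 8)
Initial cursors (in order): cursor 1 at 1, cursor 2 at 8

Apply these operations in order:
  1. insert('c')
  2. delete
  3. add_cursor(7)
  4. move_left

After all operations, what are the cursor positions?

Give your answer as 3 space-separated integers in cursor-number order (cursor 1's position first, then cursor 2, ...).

Answer: 0 7 6

Derivation:
After op 1 (insert('c')): buffer="pcjzqtugvc" (len 10), cursors c1@2 c2@10, authorship .1.......2
After op 2 (delete): buffer="pjzqtugv" (len 8), cursors c1@1 c2@8, authorship ........
After op 3 (add_cursor(7)): buffer="pjzqtugv" (len 8), cursors c1@1 c3@7 c2@8, authorship ........
After op 4 (move_left): buffer="pjzqtugv" (len 8), cursors c1@0 c3@6 c2@7, authorship ........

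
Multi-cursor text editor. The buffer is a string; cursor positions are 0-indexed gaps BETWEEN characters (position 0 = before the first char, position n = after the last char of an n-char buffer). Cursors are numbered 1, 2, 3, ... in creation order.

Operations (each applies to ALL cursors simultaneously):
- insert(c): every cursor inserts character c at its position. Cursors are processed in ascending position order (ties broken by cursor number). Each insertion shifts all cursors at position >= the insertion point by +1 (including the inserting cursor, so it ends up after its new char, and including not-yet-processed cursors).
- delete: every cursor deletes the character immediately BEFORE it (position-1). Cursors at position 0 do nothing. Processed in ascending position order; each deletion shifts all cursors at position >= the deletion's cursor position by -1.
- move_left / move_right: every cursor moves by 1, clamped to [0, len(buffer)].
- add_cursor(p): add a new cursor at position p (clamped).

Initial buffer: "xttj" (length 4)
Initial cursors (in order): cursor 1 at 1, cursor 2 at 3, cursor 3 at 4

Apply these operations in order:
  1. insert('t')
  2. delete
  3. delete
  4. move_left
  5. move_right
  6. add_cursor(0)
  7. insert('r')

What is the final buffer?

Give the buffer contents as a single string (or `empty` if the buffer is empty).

After op 1 (insert('t')): buffer="xttttjt" (len 7), cursors c1@2 c2@5 c3@7, authorship .1..2.3
After op 2 (delete): buffer="xttj" (len 4), cursors c1@1 c2@3 c3@4, authorship ....
After op 3 (delete): buffer="t" (len 1), cursors c1@0 c2@1 c3@1, authorship .
After op 4 (move_left): buffer="t" (len 1), cursors c1@0 c2@0 c3@0, authorship .
After op 5 (move_right): buffer="t" (len 1), cursors c1@1 c2@1 c3@1, authorship .
After op 6 (add_cursor(0)): buffer="t" (len 1), cursors c4@0 c1@1 c2@1 c3@1, authorship .
After op 7 (insert('r')): buffer="rtrrr" (len 5), cursors c4@1 c1@5 c2@5 c3@5, authorship 4.123

Answer: rtrrr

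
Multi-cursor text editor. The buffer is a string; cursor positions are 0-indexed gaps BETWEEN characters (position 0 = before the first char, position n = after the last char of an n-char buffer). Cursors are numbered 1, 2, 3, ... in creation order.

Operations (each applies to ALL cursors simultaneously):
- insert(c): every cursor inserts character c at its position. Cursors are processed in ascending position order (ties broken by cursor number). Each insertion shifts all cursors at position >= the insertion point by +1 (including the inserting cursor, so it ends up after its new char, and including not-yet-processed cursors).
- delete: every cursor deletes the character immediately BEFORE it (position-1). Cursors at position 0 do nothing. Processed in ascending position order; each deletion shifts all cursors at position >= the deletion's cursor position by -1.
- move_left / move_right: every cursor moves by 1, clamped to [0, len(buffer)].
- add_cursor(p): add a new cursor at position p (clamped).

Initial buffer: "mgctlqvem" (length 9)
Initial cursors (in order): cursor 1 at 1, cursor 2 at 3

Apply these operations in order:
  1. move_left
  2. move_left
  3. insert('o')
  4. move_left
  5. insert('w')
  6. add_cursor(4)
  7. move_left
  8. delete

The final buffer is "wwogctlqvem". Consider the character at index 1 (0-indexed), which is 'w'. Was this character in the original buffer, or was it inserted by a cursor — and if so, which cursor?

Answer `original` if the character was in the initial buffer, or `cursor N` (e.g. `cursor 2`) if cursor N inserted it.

Answer: cursor 2

Derivation:
After op 1 (move_left): buffer="mgctlqvem" (len 9), cursors c1@0 c2@2, authorship .........
After op 2 (move_left): buffer="mgctlqvem" (len 9), cursors c1@0 c2@1, authorship .........
After op 3 (insert('o')): buffer="omogctlqvem" (len 11), cursors c1@1 c2@3, authorship 1.2........
After op 4 (move_left): buffer="omogctlqvem" (len 11), cursors c1@0 c2@2, authorship 1.2........
After op 5 (insert('w')): buffer="womwogctlqvem" (len 13), cursors c1@1 c2@4, authorship 11.22........
After op 6 (add_cursor(4)): buffer="womwogctlqvem" (len 13), cursors c1@1 c2@4 c3@4, authorship 11.22........
After op 7 (move_left): buffer="womwogctlqvem" (len 13), cursors c1@0 c2@3 c3@3, authorship 11.22........
After op 8 (delete): buffer="wwogctlqvem" (len 11), cursors c1@0 c2@1 c3@1, authorship 122........
Authorship (.=original, N=cursor N): 1 2 2 . . . . . . . .
Index 1: author = 2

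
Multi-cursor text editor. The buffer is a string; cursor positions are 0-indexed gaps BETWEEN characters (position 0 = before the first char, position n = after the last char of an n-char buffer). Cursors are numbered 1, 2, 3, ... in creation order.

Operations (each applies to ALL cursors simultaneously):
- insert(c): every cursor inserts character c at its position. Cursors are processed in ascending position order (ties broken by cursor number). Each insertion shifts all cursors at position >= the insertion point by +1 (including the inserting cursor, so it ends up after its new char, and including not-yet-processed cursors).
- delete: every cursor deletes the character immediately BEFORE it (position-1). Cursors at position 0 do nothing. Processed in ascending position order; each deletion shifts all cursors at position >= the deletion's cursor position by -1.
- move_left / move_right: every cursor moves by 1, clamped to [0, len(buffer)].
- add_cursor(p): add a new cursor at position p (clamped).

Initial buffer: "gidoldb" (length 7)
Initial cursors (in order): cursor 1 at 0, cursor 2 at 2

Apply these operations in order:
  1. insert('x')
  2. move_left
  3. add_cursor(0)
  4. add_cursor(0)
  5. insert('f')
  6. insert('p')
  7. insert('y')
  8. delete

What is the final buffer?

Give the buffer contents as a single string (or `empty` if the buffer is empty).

Answer: fffpppxgifpxdoldb

Derivation:
After op 1 (insert('x')): buffer="xgixdoldb" (len 9), cursors c1@1 c2@4, authorship 1..2.....
After op 2 (move_left): buffer="xgixdoldb" (len 9), cursors c1@0 c2@3, authorship 1..2.....
After op 3 (add_cursor(0)): buffer="xgixdoldb" (len 9), cursors c1@0 c3@0 c2@3, authorship 1..2.....
After op 4 (add_cursor(0)): buffer="xgixdoldb" (len 9), cursors c1@0 c3@0 c4@0 c2@3, authorship 1..2.....
After op 5 (insert('f')): buffer="fffxgifxdoldb" (len 13), cursors c1@3 c3@3 c4@3 c2@7, authorship 1341..22.....
After op 6 (insert('p')): buffer="fffpppxgifpxdoldb" (len 17), cursors c1@6 c3@6 c4@6 c2@11, authorship 1341341..222.....
After op 7 (insert('y')): buffer="fffpppyyyxgifpyxdoldb" (len 21), cursors c1@9 c3@9 c4@9 c2@15, authorship 1341341341..2222.....
After op 8 (delete): buffer="fffpppxgifpxdoldb" (len 17), cursors c1@6 c3@6 c4@6 c2@11, authorship 1341341..222.....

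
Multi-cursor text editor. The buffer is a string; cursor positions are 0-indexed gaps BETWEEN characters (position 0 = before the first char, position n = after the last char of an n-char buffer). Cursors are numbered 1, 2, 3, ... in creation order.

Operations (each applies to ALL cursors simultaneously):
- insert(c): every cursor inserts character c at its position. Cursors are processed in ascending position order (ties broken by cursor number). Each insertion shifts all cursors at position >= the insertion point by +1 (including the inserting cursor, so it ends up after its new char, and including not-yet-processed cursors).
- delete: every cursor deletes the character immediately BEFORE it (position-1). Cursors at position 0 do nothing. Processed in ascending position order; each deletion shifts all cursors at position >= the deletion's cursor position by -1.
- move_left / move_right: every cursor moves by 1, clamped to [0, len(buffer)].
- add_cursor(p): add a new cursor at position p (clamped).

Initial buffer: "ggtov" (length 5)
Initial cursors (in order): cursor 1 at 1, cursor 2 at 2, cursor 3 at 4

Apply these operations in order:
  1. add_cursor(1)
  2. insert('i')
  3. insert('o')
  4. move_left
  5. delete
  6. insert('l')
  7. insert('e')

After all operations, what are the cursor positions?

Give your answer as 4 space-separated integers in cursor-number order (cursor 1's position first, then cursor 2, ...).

After op 1 (add_cursor(1)): buffer="ggtov" (len 5), cursors c1@1 c4@1 c2@2 c3@4, authorship .....
After op 2 (insert('i')): buffer="giigitoiv" (len 9), cursors c1@3 c4@3 c2@5 c3@8, authorship .14.2..3.
After op 3 (insert('o')): buffer="giioogiotoiov" (len 13), cursors c1@5 c4@5 c2@8 c3@12, authorship .1414.22..33.
After op 4 (move_left): buffer="giioogiotoiov" (len 13), cursors c1@4 c4@4 c2@7 c3@11, authorship .1414.22..33.
After op 5 (delete): buffer="giogotoov" (len 9), cursors c1@2 c4@2 c2@4 c3@7, authorship .14.2..3.
After op 6 (insert('l')): buffer="gilloglotolov" (len 13), cursors c1@4 c4@4 c2@7 c3@11, authorship .1144.22..33.
After op 7 (insert('e')): buffer="gilleeogleotoleov" (len 17), cursors c1@6 c4@6 c2@10 c3@15, authorship .114144.222..333.

Answer: 6 10 15 6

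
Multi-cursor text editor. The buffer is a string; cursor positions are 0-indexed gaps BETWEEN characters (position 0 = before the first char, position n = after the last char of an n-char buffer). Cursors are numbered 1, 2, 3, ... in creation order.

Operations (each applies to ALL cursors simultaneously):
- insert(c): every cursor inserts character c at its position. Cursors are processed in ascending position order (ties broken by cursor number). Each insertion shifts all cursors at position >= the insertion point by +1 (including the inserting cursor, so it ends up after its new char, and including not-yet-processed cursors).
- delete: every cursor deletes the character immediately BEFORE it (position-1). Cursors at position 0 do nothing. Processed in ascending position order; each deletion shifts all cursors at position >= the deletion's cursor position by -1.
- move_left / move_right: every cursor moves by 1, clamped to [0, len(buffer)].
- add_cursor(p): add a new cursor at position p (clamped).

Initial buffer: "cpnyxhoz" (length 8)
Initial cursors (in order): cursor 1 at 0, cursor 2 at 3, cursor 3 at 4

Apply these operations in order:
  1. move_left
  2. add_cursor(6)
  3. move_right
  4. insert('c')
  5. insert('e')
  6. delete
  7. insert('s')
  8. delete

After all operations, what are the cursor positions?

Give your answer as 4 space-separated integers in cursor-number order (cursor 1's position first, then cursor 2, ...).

Answer: 2 5 7 11

Derivation:
After op 1 (move_left): buffer="cpnyxhoz" (len 8), cursors c1@0 c2@2 c3@3, authorship ........
After op 2 (add_cursor(6)): buffer="cpnyxhoz" (len 8), cursors c1@0 c2@2 c3@3 c4@6, authorship ........
After op 3 (move_right): buffer="cpnyxhoz" (len 8), cursors c1@1 c2@3 c3@4 c4@7, authorship ........
After op 4 (insert('c')): buffer="ccpncycxhocz" (len 12), cursors c1@2 c2@5 c3@7 c4@11, authorship .1..2.3...4.
After op 5 (insert('e')): buffer="ccepnceycexhocez" (len 16), cursors c1@3 c2@7 c3@10 c4@15, authorship .11..22.33...44.
After op 6 (delete): buffer="ccpncycxhocz" (len 12), cursors c1@2 c2@5 c3@7 c4@11, authorship .1..2.3...4.
After op 7 (insert('s')): buffer="ccspncsycsxhocsz" (len 16), cursors c1@3 c2@7 c3@10 c4@15, authorship .11..22.33...44.
After op 8 (delete): buffer="ccpncycxhocz" (len 12), cursors c1@2 c2@5 c3@7 c4@11, authorship .1..2.3...4.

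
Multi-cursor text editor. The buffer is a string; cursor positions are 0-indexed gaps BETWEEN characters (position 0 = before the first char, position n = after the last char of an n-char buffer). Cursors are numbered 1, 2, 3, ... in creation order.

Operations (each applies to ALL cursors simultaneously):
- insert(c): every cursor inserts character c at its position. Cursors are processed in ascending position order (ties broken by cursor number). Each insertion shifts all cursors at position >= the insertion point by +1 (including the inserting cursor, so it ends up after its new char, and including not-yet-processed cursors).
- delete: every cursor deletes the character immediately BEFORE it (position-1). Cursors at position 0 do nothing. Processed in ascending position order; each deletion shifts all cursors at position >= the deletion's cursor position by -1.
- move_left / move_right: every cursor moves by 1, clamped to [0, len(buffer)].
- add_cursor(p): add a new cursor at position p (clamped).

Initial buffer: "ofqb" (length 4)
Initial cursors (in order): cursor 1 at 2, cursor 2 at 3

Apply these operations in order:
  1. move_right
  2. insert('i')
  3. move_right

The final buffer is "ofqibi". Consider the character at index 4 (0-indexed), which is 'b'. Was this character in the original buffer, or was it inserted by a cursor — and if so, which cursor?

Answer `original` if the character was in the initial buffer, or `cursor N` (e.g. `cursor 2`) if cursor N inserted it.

After op 1 (move_right): buffer="ofqb" (len 4), cursors c1@3 c2@4, authorship ....
After op 2 (insert('i')): buffer="ofqibi" (len 6), cursors c1@4 c2@6, authorship ...1.2
After op 3 (move_right): buffer="ofqibi" (len 6), cursors c1@5 c2@6, authorship ...1.2
Authorship (.=original, N=cursor N): . . . 1 . 2
Index 4: author = original

Answer: original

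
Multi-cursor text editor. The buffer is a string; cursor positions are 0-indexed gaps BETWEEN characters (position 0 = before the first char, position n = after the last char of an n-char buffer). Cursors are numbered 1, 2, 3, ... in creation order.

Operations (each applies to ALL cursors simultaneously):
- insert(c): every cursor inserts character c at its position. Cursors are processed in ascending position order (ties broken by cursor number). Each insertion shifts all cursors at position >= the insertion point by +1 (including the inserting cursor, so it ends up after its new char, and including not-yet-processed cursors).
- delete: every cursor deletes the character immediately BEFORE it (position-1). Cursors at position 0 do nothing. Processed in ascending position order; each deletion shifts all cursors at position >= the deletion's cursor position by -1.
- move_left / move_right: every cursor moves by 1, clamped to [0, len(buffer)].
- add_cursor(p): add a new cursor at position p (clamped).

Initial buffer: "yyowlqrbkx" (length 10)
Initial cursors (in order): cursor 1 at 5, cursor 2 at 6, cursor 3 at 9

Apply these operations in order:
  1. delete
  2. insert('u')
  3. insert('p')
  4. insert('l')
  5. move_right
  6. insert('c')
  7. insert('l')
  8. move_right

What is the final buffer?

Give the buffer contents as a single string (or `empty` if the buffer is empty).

Answer: yyowuuppllrccllbuplxcl

Derivation:
After op 1 (delete): buffer="yyowrbx" (len 7), cursors c1@4 c2@4 c3@6, authorship .......
After op 2 (insert('u')): buffer="yyowuurbux" (len 10), cursors c1@6 c2@6 c3@9, authorship ....12..3.
After op 3 (insert('p')): buffer="yyowuupprbupx" (len 13), cursors c1@8 c2@8 c3@12, authorship ....1212..33.
After op 4 (insert('l')): buffer="yyowuuppllrbuplx" (len 16), cursors c1@10 c2@10 c3@15, authorship ....121212..333.
After op 5 (move_right): buffer="yyowuuppllrbuplx" (len 16), cursors c1@11 c2@11 c3@16, authorship ....121212..333.
After op 6 (insert('c')): buffer="yyowuuppllrccbuplxc" (len 19), cursors c1@13 c2@13 c3@19, authorship ....121212.12.333.3
After op 7 (insert('l')): buffer="yyowuuppllrccllbuplxcl" (len 22), cursors c1@15 c2@15 c3@22, authorship ....121212.1212.333.33
After op 8 (move_right): buffer="yyowuuppllrccllbuplxcl" (len 22), cursors c1@16 c2@16 c3@22, authorship ....121212.1212.333.33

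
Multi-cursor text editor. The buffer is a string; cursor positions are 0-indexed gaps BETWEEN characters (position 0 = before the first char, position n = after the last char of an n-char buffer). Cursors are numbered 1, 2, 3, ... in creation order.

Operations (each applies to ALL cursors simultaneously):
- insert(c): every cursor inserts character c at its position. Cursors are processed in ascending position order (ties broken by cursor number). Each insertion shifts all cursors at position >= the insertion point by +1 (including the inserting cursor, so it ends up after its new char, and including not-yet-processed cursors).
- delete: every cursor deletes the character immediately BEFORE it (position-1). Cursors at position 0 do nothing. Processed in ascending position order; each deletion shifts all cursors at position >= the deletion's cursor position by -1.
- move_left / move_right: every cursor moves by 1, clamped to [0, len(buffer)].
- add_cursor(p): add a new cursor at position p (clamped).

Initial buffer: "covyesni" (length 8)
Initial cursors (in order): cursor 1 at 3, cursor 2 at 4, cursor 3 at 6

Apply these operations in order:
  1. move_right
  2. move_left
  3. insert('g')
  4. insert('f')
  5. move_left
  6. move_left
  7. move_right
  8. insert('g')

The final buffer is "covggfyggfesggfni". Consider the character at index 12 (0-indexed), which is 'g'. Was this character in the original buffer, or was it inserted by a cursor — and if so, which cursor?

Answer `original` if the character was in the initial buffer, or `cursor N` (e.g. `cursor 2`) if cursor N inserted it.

After op 1 (move_right): buffer="covyesni" (len 8), cursors c1@4 c2@5 c3@7, authorship ........
After op 2 (move_left): buffer="covyesni" (len 8), cursors c1@3 c2@4 c3@6, authorship ........
After op 3 (insert('g')): buffer="covgygesgni" (len 11), cursors c1@4 c2@6 c3@9, authorship ...1.2..3..
After op 4 (insert('f')): buffer="covgfygfesgfni" (len 14), cursors c1@5 c2@8 c3@12, authorship ...11.22..33..
After op 5 (move_left): buffer="covgfygfesgfni" (len 14), cursors c1@4 c2@7 c3@11, authorship ...11.22..33..
After op 6 (move_left): buffer="covgfygfesgfni" (len 14), cursors c1@3 c2@6 c3@10, authorship ...11.22..33..
After op 7 (move_right): buffer="covgfygfesgfni" (len 14), cursors c1@4 c2@7 c3@11, authorship ...11.22..33..
After op 8 (insert('g')): buffer="covggfyggfesggfni" (len 17), cursors c1@5 c2@9 c3@14, authorship ...111.222..333..
Authorship (.=original, N=cursor N): . . . 1 1 1 . 2 2 2 . . 3 3 3 . .
Index 12: author = 3

Answer: cursor 3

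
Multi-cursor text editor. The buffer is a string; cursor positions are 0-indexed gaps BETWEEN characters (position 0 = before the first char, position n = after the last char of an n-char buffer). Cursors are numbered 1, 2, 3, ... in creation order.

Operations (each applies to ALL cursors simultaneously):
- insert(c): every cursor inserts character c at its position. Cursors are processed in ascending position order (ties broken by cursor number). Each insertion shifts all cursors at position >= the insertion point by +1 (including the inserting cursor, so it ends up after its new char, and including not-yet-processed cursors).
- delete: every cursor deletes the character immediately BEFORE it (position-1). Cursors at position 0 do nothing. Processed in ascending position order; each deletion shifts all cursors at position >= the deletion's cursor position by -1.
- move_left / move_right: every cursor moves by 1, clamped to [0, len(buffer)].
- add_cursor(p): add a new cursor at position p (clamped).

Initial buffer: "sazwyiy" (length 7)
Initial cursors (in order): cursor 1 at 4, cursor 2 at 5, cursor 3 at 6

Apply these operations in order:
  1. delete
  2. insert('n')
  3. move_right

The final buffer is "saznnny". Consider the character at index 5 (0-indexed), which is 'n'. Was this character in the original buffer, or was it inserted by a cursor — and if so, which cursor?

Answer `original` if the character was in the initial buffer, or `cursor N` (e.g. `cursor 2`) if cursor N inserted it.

After op 1 (delete): buffer="sazy" (len 4), cursors c1@3 c2@3 c3@3, authorship ....
After op 2 (insert('n')): buffer="saznnny" (len 7), cursors c1@6 c2@6 c3@6, authorship ...123.
After op 3 (move_right): buffer="saznnny" (len 7), cursors c1@7 c2@7 c3@7, authorship ...123.
Authorship (.=original, N=cursor N): . . . 1 2 3 .
Index 5: author = 3

Answer: cursor 3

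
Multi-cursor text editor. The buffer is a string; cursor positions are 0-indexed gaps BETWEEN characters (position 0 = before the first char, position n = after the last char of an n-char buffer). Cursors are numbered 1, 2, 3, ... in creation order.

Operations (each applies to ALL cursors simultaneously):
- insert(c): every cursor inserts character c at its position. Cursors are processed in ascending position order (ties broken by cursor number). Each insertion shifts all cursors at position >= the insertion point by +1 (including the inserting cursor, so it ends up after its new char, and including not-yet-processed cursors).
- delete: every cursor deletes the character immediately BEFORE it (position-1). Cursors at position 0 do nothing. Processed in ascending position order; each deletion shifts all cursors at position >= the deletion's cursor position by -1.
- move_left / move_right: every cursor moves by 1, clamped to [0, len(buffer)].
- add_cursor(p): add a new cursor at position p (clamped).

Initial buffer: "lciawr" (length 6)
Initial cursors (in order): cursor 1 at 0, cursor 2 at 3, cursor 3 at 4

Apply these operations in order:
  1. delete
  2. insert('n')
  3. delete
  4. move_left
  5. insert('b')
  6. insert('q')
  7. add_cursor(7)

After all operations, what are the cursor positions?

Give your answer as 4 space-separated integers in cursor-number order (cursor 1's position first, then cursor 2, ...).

Answer: 2 7 7 7

Derivation:
After op 1 (delete): buffer="lcwr" (len 4), cursors c1@0 c2@2 c3@2, authorship ....
After op 2 (insert('n')): buffer="nlcnnwr" (len 7), cursors c1@1 c2@5 c3@5, authorship 1..23..
After op 3 (delete): buffer="lcwr" (len 4), cursors c1@0 c2@2 c3@2, authorship ....
After op 4 (move_left): buffer="lcwr" (len 4), cursors c1@0 c2@1 c3@1, authorship ....
After op 5 (insert('b')): buffer="blbbcwr" (len 7), cursors c1@1 c2@4 c3@4, authorship 1.23...
After op 6 (insert('q')): buffer="bqlbbqqcwr" (len 10), cursors c1@2 c2@7 c3@7, authorship 11.2323...
After op 7 (add_cursor(7)): buffer="bqlbbqqcwr" (len 10), cursors c1@2 c2@7 c3@7 c4@7, authorship 11.2323...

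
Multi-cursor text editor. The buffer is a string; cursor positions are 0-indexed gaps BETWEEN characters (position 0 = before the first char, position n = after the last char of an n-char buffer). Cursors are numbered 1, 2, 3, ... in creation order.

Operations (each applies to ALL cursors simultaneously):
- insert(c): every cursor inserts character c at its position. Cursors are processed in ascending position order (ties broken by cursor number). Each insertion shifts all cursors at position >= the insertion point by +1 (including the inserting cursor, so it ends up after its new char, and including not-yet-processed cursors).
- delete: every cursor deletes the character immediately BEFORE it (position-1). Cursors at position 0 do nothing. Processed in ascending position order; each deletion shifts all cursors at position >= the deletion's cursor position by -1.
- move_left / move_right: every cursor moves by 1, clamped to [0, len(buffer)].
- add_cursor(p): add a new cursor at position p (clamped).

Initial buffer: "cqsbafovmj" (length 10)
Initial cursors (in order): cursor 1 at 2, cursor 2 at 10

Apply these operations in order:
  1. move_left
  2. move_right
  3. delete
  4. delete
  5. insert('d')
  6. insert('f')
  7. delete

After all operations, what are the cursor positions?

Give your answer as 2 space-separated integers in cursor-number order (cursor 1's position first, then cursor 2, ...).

After op 1 (move_left): buffer="cqsbafovmj" (len 10), cursors c1@1 c2@9, authorship ..........
After op 2 (move_right): buffer="cqsbafovmj" (len 10), cursors c1@2 c2@10, authorship ..........
After op 3 (delete): buffer="csbafovm" (len 8), cursors c1@1 c2@8, authorship ........
After op 4 (delete): buffer="sbafov" (len 6), cursors c1@0 c2@6, authorship ......
After op 5 (insert('d')): buffer="dsbafovd" (len 8), cursors c1@1 c2@8, authorship 1......2
After op 6 (insert('f')): buffer="dfsbafovdf" (len 10), cursors c1@2 c2@10, authorship 11......22
After op 7 (delete): buffer="dsbafovd" (len 8), cursors c1@1 c2@8, authorship 1......2

Answer: 1 8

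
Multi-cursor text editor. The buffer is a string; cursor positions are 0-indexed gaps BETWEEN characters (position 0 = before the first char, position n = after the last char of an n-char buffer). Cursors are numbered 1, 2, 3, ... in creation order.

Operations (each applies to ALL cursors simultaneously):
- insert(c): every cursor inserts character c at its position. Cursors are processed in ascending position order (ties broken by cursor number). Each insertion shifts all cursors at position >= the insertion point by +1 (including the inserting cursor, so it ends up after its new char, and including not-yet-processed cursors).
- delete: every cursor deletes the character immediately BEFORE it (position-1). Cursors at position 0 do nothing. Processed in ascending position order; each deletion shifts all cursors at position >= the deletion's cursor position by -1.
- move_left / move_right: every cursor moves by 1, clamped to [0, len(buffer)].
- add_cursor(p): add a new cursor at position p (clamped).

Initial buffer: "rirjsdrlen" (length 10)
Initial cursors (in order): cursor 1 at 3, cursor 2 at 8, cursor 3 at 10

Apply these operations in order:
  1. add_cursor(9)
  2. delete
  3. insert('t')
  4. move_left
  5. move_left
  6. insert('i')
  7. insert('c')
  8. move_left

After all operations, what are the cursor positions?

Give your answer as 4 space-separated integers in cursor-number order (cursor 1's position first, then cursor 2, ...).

After op 1 (add_cursor(9)): buffer="rirjsdrlen" (len 10), cursors c1@3 c2@8 c4@9 c3@10, authorship ..........
After op 2 (delete): buffer="rijsdr" (len 6), cursors c1@2 c2@6 c3@6 c4@6, authorship ......
After op 3 (insert('t')): buffer="ritjsdrttt" (len 10), cursors c1@3 c2@10 c3@10 c4@10, authorship ..1....234
After op 4 (move_left): buffer="ritjsdrttt" (len 10), cursors c1@2 c2@9 c3@9 c4@9, authorship ..1....234
After op 5 (move_left): buffer="ritjsdrttt" (len 10), cursors c1@1 c2@8 c3@8 c4@8, authorship ..1....234
After op 6 (insert('i')): buffer="riitjsdrtiiitt" (len 14), cursors c1@2 c2@12 c3@12 c4@12, authorship .1.1....223434
After op 7 (insert('c')): buffer="ricitjsdrtiiiccctt" (len 18), cursors c1@3 c2@16 c3@16 c4@16, authorship .11.1....223423434
After op 8 (move_left): buffer="ricitjsdrtiiiccctt" (len 18), cursors c1@2 c2@15 c3@15 c4@15, authorship .11.1....223423434

Answer: 2 15 15 15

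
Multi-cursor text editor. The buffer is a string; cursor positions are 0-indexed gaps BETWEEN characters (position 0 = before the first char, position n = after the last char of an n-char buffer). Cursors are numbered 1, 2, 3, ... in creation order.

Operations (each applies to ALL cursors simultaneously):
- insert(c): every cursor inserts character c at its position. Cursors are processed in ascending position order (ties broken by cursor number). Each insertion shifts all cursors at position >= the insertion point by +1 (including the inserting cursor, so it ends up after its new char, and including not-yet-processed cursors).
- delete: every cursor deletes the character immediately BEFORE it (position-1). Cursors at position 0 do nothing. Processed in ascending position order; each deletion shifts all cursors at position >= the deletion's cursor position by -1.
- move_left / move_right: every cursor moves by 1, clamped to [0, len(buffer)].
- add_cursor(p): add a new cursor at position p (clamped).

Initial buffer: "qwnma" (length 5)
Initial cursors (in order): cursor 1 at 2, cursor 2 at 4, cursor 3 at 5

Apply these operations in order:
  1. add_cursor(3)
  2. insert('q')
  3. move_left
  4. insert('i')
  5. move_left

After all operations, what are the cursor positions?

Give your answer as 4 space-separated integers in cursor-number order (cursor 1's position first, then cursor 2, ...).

Answer: 2 8 11 5

Derivation:
After op 1 (add_cursor(3)): buffer="qwnma" (len 5), cursors c1@2 c4@3 c2@4 c3@5, authorship .....
After op 2 (insert('q')): buffer="qwqnqmqaq" (len 9), cursors c1@3 c4@5 c2@7 c3@9, authorship ..1.4.2.3
After op 3 (move_left): buffer="qwqnqmqaq" (len 9), cursors c1@2 c4@4 c2@6 c3@8, authorship ..1.4.2.3
After op 4 (insert('i')): buffer="qwiqniqmiqaiq" (len 13), cursors c1@3 c4@6 c2@9 c3@12, authorship ..11.44.22.33
After op 5 (move_left): buffer="qwiqniqmiqaiq" (len 13), cursors c1@2 c4@5 c2@8 c3@11, authorship ..11.44.22.33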